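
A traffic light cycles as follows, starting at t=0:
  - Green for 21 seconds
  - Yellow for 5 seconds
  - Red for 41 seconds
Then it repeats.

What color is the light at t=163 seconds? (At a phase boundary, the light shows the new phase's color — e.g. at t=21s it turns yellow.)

Answer: red

Derivation:
Cycle length = 21 + 5 + 41 = 67s
t = 163, phase_t = 163 mod 67 = 29
29 >= 26 → RED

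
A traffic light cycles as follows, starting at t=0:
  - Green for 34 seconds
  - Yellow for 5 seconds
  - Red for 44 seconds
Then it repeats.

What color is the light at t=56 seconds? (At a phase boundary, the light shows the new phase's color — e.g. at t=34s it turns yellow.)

Answer: red

Derivation:
Cycle length = 34 + 5 + 44 = 83s
t = 56, phase_t = 56 mod 83 = 56
56 >= 39 → RED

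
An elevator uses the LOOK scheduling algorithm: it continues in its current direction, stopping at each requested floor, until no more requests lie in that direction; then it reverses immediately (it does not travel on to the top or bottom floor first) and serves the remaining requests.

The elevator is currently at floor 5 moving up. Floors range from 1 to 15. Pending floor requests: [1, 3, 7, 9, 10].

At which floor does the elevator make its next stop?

Current floor: 5, direction: up
Requests above: [7, 9, 10]
Requests below: [1, 3]
Moving up and requests lie above → nearest above is min([7, 9, 10]) = 7

Answer: 7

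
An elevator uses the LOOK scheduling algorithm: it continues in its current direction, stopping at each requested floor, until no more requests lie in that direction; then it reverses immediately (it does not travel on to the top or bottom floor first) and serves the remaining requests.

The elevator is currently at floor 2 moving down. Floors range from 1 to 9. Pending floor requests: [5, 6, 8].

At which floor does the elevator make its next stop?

Current floor: 2, direction: down
Requests above: [5, 6, 8]
Requests below: []
Moving down but no requests below → reverse; nearest above is min([5, 6, 8]) = 5

Answer: 5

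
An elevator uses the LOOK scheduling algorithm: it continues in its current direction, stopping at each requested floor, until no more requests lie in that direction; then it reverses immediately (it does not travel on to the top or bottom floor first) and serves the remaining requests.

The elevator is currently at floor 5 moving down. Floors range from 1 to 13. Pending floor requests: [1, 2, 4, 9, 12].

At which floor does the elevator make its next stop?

Current floor: 5, direction: down
Requests above: [9, 12]
Requests below: [1, 2, 4]
Moving down and requests lie below → nearest below is max([1, 2, 4]) = 4

Answer: 4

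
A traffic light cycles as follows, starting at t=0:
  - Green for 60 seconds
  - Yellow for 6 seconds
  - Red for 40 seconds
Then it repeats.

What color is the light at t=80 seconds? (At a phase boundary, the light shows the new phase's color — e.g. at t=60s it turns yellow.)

Answer: red

Derivation:
Cycle length = 60 + 6 + 40 = 106s
t = 80, phase_t = 80 mod 106 = 80
80 >= 66 → RED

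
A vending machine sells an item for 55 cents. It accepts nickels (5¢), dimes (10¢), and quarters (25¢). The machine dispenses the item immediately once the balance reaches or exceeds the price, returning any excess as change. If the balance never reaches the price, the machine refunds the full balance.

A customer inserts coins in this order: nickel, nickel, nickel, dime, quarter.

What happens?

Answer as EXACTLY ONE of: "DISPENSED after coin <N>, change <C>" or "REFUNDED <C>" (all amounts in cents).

Price: 55¢
Coin 1 (nickel, 5¢): balance = 5¢
Coin 2 (nickel, 5¢): balance = 10¢
Coin 3 (nickel, 5¢): balance = 15¢
Coin 4 (dime, 10¢): balance = 25¢
Coin 5 (quarter, 25¢): balance = 50¢
All coins inserted, balance 50¢ < price 55¢ → REFUND 50¢

Answer: REFUNDED 50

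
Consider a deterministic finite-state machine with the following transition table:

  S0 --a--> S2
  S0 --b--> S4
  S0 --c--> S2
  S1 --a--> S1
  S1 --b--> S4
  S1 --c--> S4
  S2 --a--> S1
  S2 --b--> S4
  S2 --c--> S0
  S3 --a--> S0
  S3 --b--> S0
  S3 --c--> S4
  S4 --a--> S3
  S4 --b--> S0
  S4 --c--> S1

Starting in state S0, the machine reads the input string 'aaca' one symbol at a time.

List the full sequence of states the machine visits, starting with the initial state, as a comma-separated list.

Start: S0
  read 'a': S0 --a--> S2
  read 'a': S2 --a--> S1
  read 'c': S1 --c--> S4
  read 'a': S4 --a--> S3

Answer: S0, S2, S1, S4, S3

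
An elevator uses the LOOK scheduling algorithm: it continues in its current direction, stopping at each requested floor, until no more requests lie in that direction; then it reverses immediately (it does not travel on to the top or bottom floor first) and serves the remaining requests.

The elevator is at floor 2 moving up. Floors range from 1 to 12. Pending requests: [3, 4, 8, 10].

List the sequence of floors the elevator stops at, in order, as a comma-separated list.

Current: 2, moving UP
Serve above first (ascending): [3, 4, 8, 10]
Then reverse, serve below (descending): []

Answer: 3, 4, 8, 10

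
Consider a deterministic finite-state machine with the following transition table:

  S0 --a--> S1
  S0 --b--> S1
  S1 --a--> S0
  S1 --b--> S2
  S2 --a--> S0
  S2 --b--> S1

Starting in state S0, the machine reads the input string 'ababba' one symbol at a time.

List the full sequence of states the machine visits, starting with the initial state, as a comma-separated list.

Answer: S0, S1, S2, S0, S1, S2, S0

Derivation:
Start: S0
  read 'a': S0 --a--> S1
  read 'b': S1 --b--> S2
  read 'a': S2 --a--> S0
  read 'b': S0 --b--> S1
  read 'b': S1 --b--> S2
  read 'a': S2 --a--> S0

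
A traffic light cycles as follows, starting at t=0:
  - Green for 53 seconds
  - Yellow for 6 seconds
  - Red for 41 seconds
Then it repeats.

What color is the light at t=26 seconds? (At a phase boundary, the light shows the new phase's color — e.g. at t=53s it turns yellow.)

Cycle length = 53 + 6 + 41 = 100s
t = 26, phase_t = 26 mod 100 = 26
26 < 53 (green end) → GREEN

Answer: green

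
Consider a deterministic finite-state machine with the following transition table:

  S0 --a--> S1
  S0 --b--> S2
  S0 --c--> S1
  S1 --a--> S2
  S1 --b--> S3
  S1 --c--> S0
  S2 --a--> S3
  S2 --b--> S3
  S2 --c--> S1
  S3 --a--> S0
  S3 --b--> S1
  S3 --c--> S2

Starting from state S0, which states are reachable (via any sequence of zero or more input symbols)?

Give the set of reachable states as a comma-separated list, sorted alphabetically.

Answer: S0, S1, S2, S3

Derivation:
BFS from S0:
  visit S0: S0--a-->S1 (new), S0--b-->S2 (new), S0--c-->S1 (seen)
  visit S1: S1--a-->S2 (seen), S1--b-->S3 (new), S1--c-->S0 (seen)
  visit S2: S2--a-->S3 (seen), S2--b-->S3 (seen), S2--c-->S1 (seen)
  visit S3: S3--a-->S0 (seen), S3--b-->S1 (seen), S3--c-->S2 (seen)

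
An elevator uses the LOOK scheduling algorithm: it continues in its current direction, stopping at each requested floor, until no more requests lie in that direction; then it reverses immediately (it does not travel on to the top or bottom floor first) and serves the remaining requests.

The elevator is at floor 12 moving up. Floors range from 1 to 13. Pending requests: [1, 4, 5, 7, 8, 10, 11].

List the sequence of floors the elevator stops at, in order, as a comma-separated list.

Current: 12, moving UP
Serve above first (ascending): []
Then reverse, serve below (descending): [11, 10, 8, 7, 5, 4, 1]

Answer: 11, 10, 8, 7, 5, 4, 1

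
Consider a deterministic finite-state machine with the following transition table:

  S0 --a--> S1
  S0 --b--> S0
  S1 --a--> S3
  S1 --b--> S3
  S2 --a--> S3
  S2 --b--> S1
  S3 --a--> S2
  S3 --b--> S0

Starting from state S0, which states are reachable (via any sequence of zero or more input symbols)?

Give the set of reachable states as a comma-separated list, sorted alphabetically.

BFS from S0:
  visit S0: S0--a-->S1 (new), S0--b-->S0 (seen)
  visit S1: S1--a-->S3 (new), S1--b-->S3 (seen)
  visit S3: S3--a-->S2 (new), S3--b-->S0 (seen)
  visit S2: S2--a-->S3 (seen), S2--b-->S1 (seen)

Answer: S0, S1, S2, S3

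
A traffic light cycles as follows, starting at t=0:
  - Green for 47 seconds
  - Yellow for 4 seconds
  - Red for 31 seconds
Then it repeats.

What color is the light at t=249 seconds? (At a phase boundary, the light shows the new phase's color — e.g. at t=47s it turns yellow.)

Answer: green

Derivation:
Cycle length = 47 + 4 + 31 = 82s
t = 249, phase_t = 249 mod 82 = 3
3 < 47 (green end) → GREEN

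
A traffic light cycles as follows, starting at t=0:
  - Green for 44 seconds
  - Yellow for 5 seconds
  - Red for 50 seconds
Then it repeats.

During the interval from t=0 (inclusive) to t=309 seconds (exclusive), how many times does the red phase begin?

Answer: 3

Derivation:
Cycle = 44+5+50 = 99s
red phase starts at t = k*99 + 49 for k=0,1,2,...
Need k*99+49 < 309 → k < 2.626
k ∈ {0, ..., 2} → 3 starts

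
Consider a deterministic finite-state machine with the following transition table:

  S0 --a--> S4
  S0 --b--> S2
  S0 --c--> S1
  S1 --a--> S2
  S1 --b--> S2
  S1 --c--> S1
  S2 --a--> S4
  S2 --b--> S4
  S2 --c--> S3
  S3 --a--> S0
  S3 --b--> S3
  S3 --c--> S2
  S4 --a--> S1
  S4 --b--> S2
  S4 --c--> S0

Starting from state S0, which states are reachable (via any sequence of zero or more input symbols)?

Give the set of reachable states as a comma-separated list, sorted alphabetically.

Answer: S0, S1, S2, S3, S4

Derivation:
BFS from S0:
  visit S0: S0--a-->S4 (new), S0--b-->S2 (new), S0--c-->S1 (new)
  visit S4: S4--a-->S1 (seen), S4--b-->S2 (seen), S4--c-->S0 (seen)
  visit S2: S2--a-->S4 (seen), S2--b-->S4 (seen), S2--c-->S3 (new)
  visit S1: S1--a-->S2 (seen), S1--b-->S2 (seen), S1--c-->S1 (seen)
  visit S3: S3--a-->S0 (seen), S3--b-->S3 (seen), S3--c-->S2 (seen)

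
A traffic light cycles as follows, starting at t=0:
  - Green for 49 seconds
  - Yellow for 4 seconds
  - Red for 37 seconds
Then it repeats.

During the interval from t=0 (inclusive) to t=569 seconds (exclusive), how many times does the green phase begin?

Cycle = 49+4+37 = 90s
green phase starts at t = k*90 + 0 for k=0,1,2,...
Need k*90+0 < 569 → k < 6.322
k ∈ {0, ..., 6} → 7 starts

Answer: 7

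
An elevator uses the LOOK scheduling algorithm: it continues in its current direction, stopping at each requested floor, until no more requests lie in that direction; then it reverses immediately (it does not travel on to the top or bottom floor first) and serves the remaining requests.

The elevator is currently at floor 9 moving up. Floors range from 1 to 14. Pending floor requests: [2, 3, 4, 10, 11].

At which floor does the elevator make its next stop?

Current floor: 9, direction: up
Requests above: [10, 11]
Requests below: [2, 3, 4]
Moving up and requests lie above → nearest above is min([10, 11]) = 10

Answer: 10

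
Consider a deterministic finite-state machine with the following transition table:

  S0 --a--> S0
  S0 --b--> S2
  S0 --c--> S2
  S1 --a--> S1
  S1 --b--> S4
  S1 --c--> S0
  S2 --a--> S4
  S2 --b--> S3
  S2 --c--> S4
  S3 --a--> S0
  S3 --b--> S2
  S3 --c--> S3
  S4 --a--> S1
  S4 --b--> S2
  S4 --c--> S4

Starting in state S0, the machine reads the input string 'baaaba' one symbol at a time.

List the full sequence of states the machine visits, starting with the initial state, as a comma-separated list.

Answer: S0, S2, S4, S1, S1, S4, S1

Derivation:
Start: S0
  read 'b': S0 --b--> S2
  read 'a': S2 --a--> S4
  read 'a': S4 --a--> S1
  read 'a': S1 --a--> S1
  read 'b': S1 --b--> S4
  read 'a': S4 --a--> S1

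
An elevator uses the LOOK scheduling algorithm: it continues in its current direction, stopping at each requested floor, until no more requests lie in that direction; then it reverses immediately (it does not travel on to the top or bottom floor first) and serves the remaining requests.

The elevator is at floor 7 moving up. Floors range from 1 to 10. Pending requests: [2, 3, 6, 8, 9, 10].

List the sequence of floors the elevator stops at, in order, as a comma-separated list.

Current: 7, moving UP
Serve above first (ascending): [8, 9, 10]
Then reverse, serve below (descending): [6, 3, 2]

Answer: 8, 9, 10, 6, 3, 2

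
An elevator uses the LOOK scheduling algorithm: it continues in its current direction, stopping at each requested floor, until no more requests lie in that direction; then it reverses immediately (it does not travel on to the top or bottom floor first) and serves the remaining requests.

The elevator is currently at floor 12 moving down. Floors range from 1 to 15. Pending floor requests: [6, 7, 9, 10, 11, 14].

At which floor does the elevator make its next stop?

Answer: 11

Derivation:
Current floor: 12, direction: down
Requests above: [14]
Requests below: [6, 7, 9, 10, 11]
Moving down and requests lie below → nearest below is max([6, 7, 9, 10, 11]) = 11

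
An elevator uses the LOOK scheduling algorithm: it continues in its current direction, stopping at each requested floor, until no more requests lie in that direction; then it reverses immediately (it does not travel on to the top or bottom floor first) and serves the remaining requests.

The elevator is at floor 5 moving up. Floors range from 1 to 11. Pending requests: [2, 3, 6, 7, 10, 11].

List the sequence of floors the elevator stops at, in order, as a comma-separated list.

Current: 5, moving UP
Serve above first (ascending): [6, 7, 10, 11]
Then reverse, serve below (descending): [3, 2]

Answer: 6, 7, 10, 11, 3, 2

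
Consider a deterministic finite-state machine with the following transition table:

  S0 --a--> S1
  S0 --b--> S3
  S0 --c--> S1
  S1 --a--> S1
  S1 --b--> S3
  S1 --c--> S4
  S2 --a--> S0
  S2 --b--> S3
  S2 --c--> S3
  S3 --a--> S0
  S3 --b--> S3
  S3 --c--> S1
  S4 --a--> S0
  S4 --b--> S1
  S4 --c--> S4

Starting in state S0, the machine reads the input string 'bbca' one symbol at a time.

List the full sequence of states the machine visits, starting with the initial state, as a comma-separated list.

Start: S0
  read 'b': S0 --b--> S3
  read 'b': S3 --b--> S3
  read 'c': S3 --c--> S1
  read 'a': S1 --a--> S1

Answer: S0, S3, S3, S1, S1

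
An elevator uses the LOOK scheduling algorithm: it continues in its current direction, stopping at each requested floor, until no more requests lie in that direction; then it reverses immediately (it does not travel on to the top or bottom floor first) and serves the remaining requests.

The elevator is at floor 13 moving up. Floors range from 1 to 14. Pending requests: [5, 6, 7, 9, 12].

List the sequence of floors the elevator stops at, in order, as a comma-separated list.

Current: 13, moving UP
Serve above first (ascending): []
Then reverse, serve below (descending): [12, 9, 7, 6, 5]

Answer: 12, 9, 7, 6, 5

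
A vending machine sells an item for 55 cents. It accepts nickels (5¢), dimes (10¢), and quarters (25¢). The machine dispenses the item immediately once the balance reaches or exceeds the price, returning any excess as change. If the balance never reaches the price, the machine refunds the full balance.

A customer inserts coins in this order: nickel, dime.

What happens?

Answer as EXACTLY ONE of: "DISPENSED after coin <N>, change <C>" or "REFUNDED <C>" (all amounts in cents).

Answer: REFUNDED 15

Derivation:
Price: 55¢
Coin 1 (nickel, 5¢): balance = 5¢
Coin 2 (dime, 10¢): balance = 15¢
All coins inserted, balance 15¢ < price 55¢ → REFUND 15¢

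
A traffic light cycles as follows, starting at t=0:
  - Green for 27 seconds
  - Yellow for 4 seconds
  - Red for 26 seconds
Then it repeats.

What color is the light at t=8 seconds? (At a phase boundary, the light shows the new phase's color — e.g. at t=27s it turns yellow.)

Cycle length = 27 + 4 + 26 = 57s
t = 8, phase_t = 8 mod 57 = 8
8 < 27 (green end) → GREEN

Answer: green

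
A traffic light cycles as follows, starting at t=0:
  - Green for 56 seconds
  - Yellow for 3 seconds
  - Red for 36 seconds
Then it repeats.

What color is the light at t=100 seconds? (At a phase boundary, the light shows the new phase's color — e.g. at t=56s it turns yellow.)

Answer: green

Derivation:
Cycle length = 56 + 3 + 36 = 95s
t = 100, phase_t = 100 mod 95 = 5
5 < 56 (green end) → GREEN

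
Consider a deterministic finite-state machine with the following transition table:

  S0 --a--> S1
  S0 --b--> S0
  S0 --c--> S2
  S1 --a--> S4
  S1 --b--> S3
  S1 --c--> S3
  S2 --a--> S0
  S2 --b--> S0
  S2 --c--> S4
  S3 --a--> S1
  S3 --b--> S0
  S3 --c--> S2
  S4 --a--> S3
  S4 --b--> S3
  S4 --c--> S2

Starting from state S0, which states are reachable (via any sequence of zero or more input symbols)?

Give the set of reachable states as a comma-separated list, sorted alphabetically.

Answer: S0, S1, S2, S3, S4

Derivation:
BFS from S0:
  visit S0: S0--a-->S1 (new), S0--b-->S0 (seen), S0--c-->S2 (new)
  visit S1: S1--a-->S4 (new), S1--b-->S3 (new), S1--c-->S3 (seen)
  visit S2: S2--a-->S0 (seen), S2--b-->S0 (seen), S2--c-->S4 (seen)
  visit S4: S4--a-->S3 (seen), S4--b-->S3 (seen), S4--c-->S2 (seen)
  visit S3: S3--a-->S1 (seen), S3--b-->S0 (seen), S3--c-->S2 (seen)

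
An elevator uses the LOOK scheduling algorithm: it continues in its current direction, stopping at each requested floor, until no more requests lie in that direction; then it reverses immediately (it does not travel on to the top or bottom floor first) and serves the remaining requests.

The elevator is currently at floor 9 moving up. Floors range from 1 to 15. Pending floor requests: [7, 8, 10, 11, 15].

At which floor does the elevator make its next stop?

Answer: 10

Derivation:
Current floor: 9, direction: up
Requests above: [10, 11, 15]
Requests below: [7, 8]
Moving up and requests lie above → nearest above is min([10, 11, 15]) = 10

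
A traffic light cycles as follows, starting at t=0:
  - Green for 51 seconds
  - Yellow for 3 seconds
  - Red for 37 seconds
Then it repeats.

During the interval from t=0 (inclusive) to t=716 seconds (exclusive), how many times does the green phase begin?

Answer: 8

Derivation:
Cycle = 51+3+37 = 91s
green phase starts at t = k*91 + 0 for k=0,1,2,...
Need k*91+0 < 716 → k < 7.868
k ∈ {0, ..., 7} → 8 starts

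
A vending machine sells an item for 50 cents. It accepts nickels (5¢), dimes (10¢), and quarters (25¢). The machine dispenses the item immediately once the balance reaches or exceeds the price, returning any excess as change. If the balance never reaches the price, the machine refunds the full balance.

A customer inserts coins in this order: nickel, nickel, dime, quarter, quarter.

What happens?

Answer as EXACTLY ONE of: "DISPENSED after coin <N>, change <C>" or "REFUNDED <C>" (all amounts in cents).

Answer: DISPENSED after coin 5, change 20

Derivation:
Price: 50¢
Coin 1 (nickel, 5¢): balance = 5¢
Coin 2 (nickel, 5¢): balance = 10¢
Coin 3 (dime, 10¢): balance = 20¢
Coin 4 (quarter, 25¢): balance = 45¢
Coin 5 (quarter, 25¢): balance = 70¢
  → balance >= price → DISPENSE, change = 70 - 50 = 20¢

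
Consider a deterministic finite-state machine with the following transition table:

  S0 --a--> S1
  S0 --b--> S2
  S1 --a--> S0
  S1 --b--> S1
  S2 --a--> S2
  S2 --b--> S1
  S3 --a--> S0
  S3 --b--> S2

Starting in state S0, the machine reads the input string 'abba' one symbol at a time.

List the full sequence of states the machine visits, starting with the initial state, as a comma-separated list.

Start: S0
  read 'a': S0 --a--> S1
  read 'b': S1 --b--> S1
  read 'b': S1 --b--> S1
  read 'a': S1 --a--> S0

Answer: S0, S1, S1, S1, S0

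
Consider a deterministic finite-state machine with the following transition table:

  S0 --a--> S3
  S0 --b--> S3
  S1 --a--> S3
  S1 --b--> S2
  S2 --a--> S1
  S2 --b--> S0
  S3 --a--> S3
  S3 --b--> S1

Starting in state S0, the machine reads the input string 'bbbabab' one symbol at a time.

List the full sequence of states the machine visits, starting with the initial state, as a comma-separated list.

Answer: S0, S3, S1, S2, S1, S2, S1, S2

Derivation:
Start: S0
  read 'b': S0 --b--> S3
  read 'b': S3 --b--> S1
  read 'b': S1 --b--> S2
  read 'a': S2 --a--> S1
  read 'b': S1 --b--> S2
  read 'a': S2 --a--> S1
  read 'b': S1 --b--> S2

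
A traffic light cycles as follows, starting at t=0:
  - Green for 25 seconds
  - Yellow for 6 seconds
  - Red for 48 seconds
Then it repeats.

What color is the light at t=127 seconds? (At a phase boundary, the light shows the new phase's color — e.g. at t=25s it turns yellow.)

Answer: red

Derivation:
Cycle length = 25 + 6 + 48 = 79s
t = 127, phase_t = 127 mod 79 = 48
48 >= 31 → RED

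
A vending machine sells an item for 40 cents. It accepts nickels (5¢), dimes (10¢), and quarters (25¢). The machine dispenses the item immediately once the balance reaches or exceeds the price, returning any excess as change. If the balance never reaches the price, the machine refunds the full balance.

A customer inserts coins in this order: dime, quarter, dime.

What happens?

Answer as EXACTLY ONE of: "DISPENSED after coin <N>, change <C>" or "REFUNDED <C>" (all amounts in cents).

Price: 40¢
Coin 1 (dime, 10¢): balance = 10¢
Coin 2 (quarter, 25¢): balance = 35¢
Coin 3 (dime, 10¢): balance = 45¢
  → balance >= price → DISPENSE, change = 45 - 40 = 5¢

Answer: DISPENSED after coin 3, change 5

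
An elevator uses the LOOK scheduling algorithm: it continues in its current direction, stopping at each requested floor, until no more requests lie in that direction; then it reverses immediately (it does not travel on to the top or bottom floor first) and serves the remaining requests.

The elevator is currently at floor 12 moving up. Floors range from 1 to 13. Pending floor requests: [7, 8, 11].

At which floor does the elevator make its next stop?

Answer: 11

Derivation:
Current floor: 12, direction: up
Requests above: []
Requests below: [7, 8, 11]
Moving up but no requests above → reverse; nearest below is max([7, 8, 11]) = 11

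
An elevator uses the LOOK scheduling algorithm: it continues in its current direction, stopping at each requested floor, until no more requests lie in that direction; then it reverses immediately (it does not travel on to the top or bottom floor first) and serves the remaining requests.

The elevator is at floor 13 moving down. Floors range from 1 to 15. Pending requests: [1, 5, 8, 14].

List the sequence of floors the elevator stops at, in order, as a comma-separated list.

Current: 13, moving DOWN
Serve below first (descending): [8, 5, 1]
Then reverse, serve above (ascending): [14]

Answer: 8, 5, 1, 14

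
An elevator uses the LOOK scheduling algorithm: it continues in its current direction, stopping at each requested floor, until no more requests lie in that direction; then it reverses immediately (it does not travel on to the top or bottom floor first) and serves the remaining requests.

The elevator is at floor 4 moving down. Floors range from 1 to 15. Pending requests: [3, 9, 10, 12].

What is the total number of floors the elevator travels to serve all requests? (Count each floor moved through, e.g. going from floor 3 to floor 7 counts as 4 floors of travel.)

Answer: 10

Derivation:
Start at floor 4 moving down, LOOK stop order: [3, 9, 10, 12]
  4 → 3: |3-4| = 1, total = 1
  3 → 9: |9-3| = 6, total = 7
  9 → 10: |10-9| = 1, total = 8
  10 → 12: |12-10| = 2, total = 10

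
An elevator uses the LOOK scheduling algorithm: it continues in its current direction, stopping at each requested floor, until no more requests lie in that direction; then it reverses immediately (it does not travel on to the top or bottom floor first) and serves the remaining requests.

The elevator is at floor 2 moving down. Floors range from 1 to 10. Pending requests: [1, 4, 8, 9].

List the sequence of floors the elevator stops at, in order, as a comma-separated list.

Answer: 1, 4, 8, 9

Derivation:
Current: 2, moving DOWN
Serve below first (descending): [1]
Then reverse, serve above (ascending): [4, 8, 9]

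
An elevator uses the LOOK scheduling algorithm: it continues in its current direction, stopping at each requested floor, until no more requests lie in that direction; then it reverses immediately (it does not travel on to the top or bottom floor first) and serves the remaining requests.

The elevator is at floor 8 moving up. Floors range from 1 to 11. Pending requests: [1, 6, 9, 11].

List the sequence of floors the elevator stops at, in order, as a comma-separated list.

Current: 8, moving UP
Serve above first (ascending): [9, 11]
Then reverse, serve below (descending): [6, 1]

Answer: 9, 11, 6, 1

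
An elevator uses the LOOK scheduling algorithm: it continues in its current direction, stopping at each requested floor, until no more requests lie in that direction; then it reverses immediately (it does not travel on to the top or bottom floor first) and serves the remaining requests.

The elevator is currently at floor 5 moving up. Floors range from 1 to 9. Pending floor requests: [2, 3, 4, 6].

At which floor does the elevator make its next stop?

Current floor: 5, direction: up
Requests above: [6]
Requests below: [2, 3, 4]
Moving up and requests lie above → nearest above is min([6]) = 6

Answer: 6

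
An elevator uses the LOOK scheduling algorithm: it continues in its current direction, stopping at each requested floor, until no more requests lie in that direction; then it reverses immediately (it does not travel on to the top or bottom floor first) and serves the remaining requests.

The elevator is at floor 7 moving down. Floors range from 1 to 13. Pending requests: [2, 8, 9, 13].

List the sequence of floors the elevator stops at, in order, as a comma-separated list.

Answer: 2, 8, 9, 13

Derivation:
Current: 7, moving DOWN
Serve below first (descending): [2]
Then reverse, serve above (ascending): [8, 9, 13]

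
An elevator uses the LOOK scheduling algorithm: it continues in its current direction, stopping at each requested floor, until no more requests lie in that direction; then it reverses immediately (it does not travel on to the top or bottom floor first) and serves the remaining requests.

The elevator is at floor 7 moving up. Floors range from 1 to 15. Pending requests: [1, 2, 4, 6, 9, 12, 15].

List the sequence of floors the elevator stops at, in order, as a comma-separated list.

Current: 7, moving UP
Serve above first (ascending): [9, 12, 15]
Then reverse, serve below (descending): [6, 4, 2, 1]

Answer: 9, 12, 15, 6, 4, 2, 1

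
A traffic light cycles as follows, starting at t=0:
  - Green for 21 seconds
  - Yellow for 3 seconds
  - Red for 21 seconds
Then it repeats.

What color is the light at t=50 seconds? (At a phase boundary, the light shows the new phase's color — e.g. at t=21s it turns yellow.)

Answer: green

Derivation:
Cycle length = 21 + 3 + 21 = 45s
t = 50, phase_t = 50 mod 45 = 5
5 < 21 (green end) → GREEN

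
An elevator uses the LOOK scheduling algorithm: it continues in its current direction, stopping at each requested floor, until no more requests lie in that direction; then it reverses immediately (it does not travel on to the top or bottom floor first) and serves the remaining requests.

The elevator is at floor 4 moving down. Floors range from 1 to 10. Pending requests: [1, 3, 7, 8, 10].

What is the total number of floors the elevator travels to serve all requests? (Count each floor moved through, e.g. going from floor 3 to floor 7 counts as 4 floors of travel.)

Answer: 12

Derivation:
Start at floor 4 moving down, LOOK stop order: [3, 1, 7, 8, 10]
  4 → 3: |3-4| = 1, total = 1
  3 → 1: |1-3| = 2, total = 3
  1 → 7: |7-1| = 6, total = 9
  7 → 8: |8-7| = 1, total = 10
  8 → 10: |10-8| = 2, total = 12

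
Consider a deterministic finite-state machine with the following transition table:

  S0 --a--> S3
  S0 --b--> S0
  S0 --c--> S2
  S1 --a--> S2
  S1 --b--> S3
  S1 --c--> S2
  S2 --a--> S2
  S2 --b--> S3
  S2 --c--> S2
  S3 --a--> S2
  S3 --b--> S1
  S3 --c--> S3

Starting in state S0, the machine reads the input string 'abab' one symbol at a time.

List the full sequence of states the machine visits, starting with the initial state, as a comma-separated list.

Start: S0
  read 'a': S0 --a--> S3
  read 'b': S3 --b--> S1
  read 'a': S1 --a--> S2
  read 'b': S2 --b--> S3

Answer: S0, S3, S1, S2, S3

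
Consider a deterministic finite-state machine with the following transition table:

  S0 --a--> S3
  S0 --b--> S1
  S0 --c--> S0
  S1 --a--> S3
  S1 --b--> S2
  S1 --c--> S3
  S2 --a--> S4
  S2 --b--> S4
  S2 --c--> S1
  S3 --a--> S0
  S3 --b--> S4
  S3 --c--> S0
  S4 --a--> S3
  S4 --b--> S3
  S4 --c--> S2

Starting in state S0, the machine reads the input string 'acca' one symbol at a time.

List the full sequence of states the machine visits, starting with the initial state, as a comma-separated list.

Answer: S0, S3, S0, S0, S3

Derivation:
Start: S0
  read 'a': S0 --a--> S3
  read 'c': S3 --c--> S0
  read 'c': S0 --c--> S0
  read 'a': S0 --a--> S3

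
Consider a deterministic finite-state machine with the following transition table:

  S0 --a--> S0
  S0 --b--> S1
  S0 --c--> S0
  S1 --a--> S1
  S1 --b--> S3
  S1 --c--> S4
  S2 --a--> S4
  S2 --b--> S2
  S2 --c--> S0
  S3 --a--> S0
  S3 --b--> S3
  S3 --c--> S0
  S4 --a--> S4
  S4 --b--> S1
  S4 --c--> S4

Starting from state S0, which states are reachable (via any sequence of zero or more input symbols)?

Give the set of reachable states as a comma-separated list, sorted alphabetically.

Answer: S0, S1, S3, S4

Derivation:
BFS from S0:
  visit S0: S0--a-->S0 (seen), S0--b-->S1 (new), S0--c-->S0 (seen)
  visit S1: S1--a-->S1 (seen), S1--b-->S3 (new), S1--c-->S4 (new)
  visit S3: S3--a-->S0 (seen), S3--b-->S3 (seen), S3--c-->S0 (seen)
  visit S4: S4--a-->S4 (seen), S4--b-->S1 (seen), S4--c-->S4 (seen)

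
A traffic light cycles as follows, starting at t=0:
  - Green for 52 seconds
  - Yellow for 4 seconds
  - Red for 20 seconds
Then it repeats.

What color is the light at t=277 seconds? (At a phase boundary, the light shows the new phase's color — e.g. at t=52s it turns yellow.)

Cycle length = 52 + 4 + 20 = 76s
t = 277, phase_t = 277 mod 76 = 49
49 < 52 (green end) → GREEN

Answer: green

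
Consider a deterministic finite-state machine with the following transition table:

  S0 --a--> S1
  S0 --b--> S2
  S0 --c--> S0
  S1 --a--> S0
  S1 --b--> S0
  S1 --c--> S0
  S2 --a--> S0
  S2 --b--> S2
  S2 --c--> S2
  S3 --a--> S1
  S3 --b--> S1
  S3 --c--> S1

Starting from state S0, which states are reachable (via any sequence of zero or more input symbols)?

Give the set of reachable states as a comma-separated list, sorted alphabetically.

Answer: S0, S1, S2

Derivation:
BFS from S0:
  visit S0: S0--a-->S1 (new), S0--b-->S2 (new), S0--c-->S0 (seen)
  visit S1: S1--a-->S0 (seen), S1--b-->S0 (seen), S1--c-->S0 (seen)
  visit S2: S2--a-->S0 (seen), S2--b-->S2 (seen), S2--c-->S2 (seen)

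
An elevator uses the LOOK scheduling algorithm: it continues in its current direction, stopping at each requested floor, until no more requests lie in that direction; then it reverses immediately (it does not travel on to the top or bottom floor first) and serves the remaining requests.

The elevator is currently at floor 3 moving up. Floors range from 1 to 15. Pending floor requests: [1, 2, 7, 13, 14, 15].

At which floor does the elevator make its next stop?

Answer: 7

Derivation:
Current floor: 3, direction: up
Requests above: [7, 13, 14, 15]
Requests below: [1, 2]
Moving up and requests lie above → nearest above is min([7, 13, 14, 15]) = 7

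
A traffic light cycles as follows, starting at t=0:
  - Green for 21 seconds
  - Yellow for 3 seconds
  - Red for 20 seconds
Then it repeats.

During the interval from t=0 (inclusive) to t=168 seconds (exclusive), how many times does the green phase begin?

Answer: 4

Derivation:
Cycle = 21+3+20 = 44s
green phase starts at t = k*44 + 0 for k=0,1,2,...
Need k*44+0 < 168 → k < 3.818
k ∈ {0, ..., 3} → 4 starts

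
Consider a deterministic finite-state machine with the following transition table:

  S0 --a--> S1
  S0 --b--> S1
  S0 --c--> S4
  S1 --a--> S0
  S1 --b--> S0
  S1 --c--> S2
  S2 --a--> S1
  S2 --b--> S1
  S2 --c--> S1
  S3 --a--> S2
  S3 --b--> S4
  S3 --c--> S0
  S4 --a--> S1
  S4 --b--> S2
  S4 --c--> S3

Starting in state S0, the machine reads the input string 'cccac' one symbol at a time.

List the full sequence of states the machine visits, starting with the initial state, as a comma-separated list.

Start: S0
  read 'c': S0 --c--> S4
  read 'c': S4 --c--> S3
  read 'c': S3 --c--> S0
  read 'a': S0 --a--> S1
  read 'c': S1 --c--> S2

Answer: S0, S4, S3, S0, S1, S2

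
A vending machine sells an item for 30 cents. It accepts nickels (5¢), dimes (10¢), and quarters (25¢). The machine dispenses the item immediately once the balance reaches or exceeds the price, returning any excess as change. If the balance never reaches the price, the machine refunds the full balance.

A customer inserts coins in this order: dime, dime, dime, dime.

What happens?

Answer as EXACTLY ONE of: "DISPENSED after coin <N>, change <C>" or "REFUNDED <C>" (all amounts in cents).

Price: 30¢
Coin 1 (dime, 10¢): balance = 10¢
Coin 2 (dime, 10¢): balance = 20¢
Coin 3 (dime, 10¢): balance = 30¢
  → balance >= price → DISPENSE, change = 30 - 30 = 0¢

Answer: DISPENSED after coin 3, change 0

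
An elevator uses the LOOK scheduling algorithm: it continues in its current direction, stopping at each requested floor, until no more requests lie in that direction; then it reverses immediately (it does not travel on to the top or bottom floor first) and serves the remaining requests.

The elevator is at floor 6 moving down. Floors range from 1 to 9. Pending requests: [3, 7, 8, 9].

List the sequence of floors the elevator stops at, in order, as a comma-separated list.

Current: 6, moving DOWN
Serve below first (descending): [3]
Then reverse, serve above (ascending): [7, 8, 9]

Answer: 3, 7, 8, 9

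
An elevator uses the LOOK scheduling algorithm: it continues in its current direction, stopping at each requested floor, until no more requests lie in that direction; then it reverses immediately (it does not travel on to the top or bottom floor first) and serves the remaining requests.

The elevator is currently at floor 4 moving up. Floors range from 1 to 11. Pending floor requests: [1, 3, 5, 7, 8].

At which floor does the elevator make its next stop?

Answer: 5

Derivation:
Current floor: 4, direction: up
Requests above: [5, 7, 8]
Requests below: [1, 3]
Moving up and requests lie above → nearest above is min([5, 7, 8]) = 5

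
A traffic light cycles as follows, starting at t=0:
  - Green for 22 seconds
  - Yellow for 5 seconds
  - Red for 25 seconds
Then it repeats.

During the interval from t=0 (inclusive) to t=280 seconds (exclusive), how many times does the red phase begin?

Answer: 5

Derivation:
Cycle = 22+5+25 = 52s
red phase starts at t = k*52 + 27 for k=0,1,2,...
Need k*52+27 < 280 → k < 4.865
k ∈ {0, ..., 4} → 5 starts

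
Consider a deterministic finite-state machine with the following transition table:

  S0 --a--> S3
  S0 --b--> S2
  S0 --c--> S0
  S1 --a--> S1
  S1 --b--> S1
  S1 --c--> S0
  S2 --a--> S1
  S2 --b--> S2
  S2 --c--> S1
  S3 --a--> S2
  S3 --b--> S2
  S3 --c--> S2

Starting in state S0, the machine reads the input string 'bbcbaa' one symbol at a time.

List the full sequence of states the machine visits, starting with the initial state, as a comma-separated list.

Start: S0
  read 'b': S0 --b--> S2
  read 'b': S2 --b--> S2
  read 'c': S2 --c--> S1
  read 'b': S1 --b--> S1
  read 'a': S1 --a--> S1
  read 'a': S1 --a--> S1

Answer: S0, S2, S2, S1, S1, S1, S1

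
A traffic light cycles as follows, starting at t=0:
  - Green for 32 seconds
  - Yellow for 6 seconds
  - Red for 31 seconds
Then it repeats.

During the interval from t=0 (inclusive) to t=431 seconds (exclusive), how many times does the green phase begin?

Answer: 7

Derivation:
Cycle = 32+6+31 = 69s
green phase starts at t = k*69 + 0 for k=0,1,2,...
Need k*69+0 < 431 → k < 6.246
k ∈ {0, ..., 6} → 7 starts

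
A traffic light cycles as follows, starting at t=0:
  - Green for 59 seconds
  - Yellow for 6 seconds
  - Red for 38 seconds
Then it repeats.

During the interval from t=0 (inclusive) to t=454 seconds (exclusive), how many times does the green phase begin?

Cycle = 59+6+38 = 103s
green phase starts at t = k*103 + 0 for k=0,1,2,...
Need k*103+0 < 454 → k < 4.408
k ∈ {0, ..., 4} → 5 starts

Answer: 5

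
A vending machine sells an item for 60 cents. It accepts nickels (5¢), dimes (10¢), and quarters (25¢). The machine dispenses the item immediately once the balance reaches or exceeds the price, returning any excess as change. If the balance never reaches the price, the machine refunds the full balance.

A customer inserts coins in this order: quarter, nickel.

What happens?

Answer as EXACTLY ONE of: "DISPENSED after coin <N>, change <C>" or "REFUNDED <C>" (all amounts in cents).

Price: 60¢
Coin 1 (quarter, 25¢): balance = 25¢
Coin 2 (nickel, 5¢): balance = 30¢
All coins inserted, balance 30¢ < price 60¢ → REFUND 30¢

Answer: REFUNDED 30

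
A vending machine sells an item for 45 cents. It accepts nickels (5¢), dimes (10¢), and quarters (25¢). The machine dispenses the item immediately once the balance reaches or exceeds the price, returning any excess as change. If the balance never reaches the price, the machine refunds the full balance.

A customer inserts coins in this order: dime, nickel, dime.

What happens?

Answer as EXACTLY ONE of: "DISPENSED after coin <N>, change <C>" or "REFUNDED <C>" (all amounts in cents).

Price: 45¢
Coin 1 (dime, 10¢): balance = 10¢
Coin 2 (nickel, 5¢): balance = 15¢
Coin 3 (dime, 10¢): balance = 25¢
All coins inserted, balance 25¢ < price 45¢ → REFUND 25¢

Answer: REFUNDED 25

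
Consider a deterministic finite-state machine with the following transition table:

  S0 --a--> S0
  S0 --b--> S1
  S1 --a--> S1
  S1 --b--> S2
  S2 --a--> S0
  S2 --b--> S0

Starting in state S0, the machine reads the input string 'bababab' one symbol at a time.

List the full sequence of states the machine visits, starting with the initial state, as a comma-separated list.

Start: S0
  read 'b': S0 --b--> S1
  read 'a': S1 --a--> S1
  read 'b': S1 --b--> S2
  read 'a': S2 --a--> S0
  read 'b': S0 --b--> S1
  read 'a': S1 --a--> S1
  read 'b': S1 --b--> S2

Answer: S0, S1, S1, S2, S0, S1, S1, S2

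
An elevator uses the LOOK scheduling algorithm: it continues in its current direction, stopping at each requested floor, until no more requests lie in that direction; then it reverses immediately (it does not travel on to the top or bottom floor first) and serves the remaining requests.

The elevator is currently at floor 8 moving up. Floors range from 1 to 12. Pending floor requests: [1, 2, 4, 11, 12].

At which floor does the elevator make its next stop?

Answer: 11

Derivation:
Current floor: 8, direction: up
Requests above: [11, 12]
Requests below: [1, 2, 4]
Moving up and requests lie above → nearest above is min([11, 12]) = 11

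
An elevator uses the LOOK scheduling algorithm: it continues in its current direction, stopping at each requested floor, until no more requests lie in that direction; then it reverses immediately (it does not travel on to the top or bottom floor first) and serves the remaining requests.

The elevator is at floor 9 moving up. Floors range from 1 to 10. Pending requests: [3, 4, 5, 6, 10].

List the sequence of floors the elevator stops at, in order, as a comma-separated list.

Answer: 10, 6, 5, 4, 3

Derivation:
Current: 9, moving UP
Serve above first (ascending): [10]
Then reverse, serve below (descending): [6, 5, 4, 3]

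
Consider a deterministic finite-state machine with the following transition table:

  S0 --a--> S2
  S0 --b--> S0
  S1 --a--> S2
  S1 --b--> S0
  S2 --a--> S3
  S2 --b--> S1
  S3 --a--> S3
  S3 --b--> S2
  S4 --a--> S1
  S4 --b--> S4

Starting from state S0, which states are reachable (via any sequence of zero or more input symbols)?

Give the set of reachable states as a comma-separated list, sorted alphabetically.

Answer: S0, S1, S2, S3

Derivation:
BFS from S0:
  visit S0: S0--a-->S2 (new), S0--b-->S0 (seen)
  visit S2: S2--a-->S3 (new), S2--b-->S1 (new)
  visit S3: S3--a-->S3 (seen), S3--b-->S2 (seen)
  visit S1: S1--a-->S2 (seen), S1--b-->S0 (seen)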